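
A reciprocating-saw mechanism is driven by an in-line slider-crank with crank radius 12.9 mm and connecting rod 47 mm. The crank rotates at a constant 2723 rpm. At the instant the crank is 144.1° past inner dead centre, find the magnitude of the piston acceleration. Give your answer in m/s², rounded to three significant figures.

ω = 2π·2723/60 = 285.2 rad/s
x(θ) = r cosθ + √(L² − r² sin²θ); with ω constant, a = ω²·d²x/dθ².
d²x/dθ² = −r cosθ − r²(cos2θ)/√u − r⁴ sin²2θ/(4u^{3/2}),  u = L² − r² sin²θ = 0.00215178 m².
Substituting r = 0.0129 m, L = 0.047 m, θ = 144.1°: d²x/dθ² = +0.0092665 m.
a = ω²·d²x/dθ² = (285.2)²·(+0.0092665) = +753.47 m/s²;  |a| = 753.47 m/s².

753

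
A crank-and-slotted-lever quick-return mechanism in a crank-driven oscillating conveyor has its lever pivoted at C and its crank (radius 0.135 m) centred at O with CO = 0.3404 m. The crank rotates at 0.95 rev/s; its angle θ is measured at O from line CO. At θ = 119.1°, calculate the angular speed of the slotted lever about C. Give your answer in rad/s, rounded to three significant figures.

0.275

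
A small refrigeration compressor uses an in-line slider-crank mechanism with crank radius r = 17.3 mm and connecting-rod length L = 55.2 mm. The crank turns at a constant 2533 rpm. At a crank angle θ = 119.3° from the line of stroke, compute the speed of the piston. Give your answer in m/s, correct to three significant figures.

3.36

ω = 2π·2533/60 = 265.3 rad/s
For an in-line slider-crank, x = r cosθ + √(L² − r² sin²θ), so v = −rω sinθ·[1 + r cosθ/√(L² − r² sin²θ)].
With r = 0.0173 m, L = 0.0552 m, θ = 119.3°: √(L² − r² sin²θ) = 0.053098 m.
v = −0.0173·265.3·0.87207·[1 + 0.0173·-0.48938/0.053098] = -3.3638 m/s.
|v| = 3.3638 m/s.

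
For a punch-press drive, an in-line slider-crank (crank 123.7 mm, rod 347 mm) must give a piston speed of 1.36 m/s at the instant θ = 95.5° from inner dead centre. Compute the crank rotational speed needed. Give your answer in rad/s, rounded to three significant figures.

11.5

For an in-line slider-crank, |v_piston| = rω|sinθ|·[1 + r cosθ/√(L² − r² sin²θ)].
With r = 0.1237 m, L = 0.347 m, θ = 95.5°: the bracketed kinematic factor |dx/dθ| = 0.11863 m.
ω = v/|dx/dθ| = 1.36/0.11863 = 11.464 rad/s.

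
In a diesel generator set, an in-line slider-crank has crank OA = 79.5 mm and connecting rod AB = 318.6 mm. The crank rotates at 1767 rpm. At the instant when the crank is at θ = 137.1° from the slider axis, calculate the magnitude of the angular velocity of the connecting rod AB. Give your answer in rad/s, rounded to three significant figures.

ω = 185 rad/s (converted from 1767 rpm).
The rod makes angle φ with the slider axis where L sinφ = r sinθ; differentiating, L cosφ·φ̇ = r ω cosθ.
L cosφ = √(L² − r² sin²θ) = 0.31397 m.
|ω_rod| = r ω |cosθ| / √(L² − r² sin²θ) = 0.0795·185·0.73254/0.31397 = 34.322 rad/s.

34.3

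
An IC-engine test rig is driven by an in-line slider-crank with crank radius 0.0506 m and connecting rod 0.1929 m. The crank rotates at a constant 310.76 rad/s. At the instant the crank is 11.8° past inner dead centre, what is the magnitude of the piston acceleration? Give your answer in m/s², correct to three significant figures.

5960

ω = 310.8 rad/s
x(θ) = r cosθ + √(L² − r² sin²θ); with ω constant, a = ω²·d²x/dθ².
d²x/dθ² = −r cosθ − r²(cos2θ)/√u − r⁴ sin²2θ/(4u^{3/2}),  u = L² − r² sin²θ = 0.0371033 m².
Substituting r = 0.0506 m, L = 0.1929 m, θ = 11.8°: d²x/dθ² = -0.061748 m.
a = ω²·d²x/dθ² = (310.8)²·(-0.061748) = -5963.1 m/s²;  |a| = 5963.1 m/s².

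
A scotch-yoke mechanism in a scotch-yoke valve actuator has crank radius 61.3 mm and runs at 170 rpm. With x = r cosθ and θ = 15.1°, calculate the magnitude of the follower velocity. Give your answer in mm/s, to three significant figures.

284

ω = 17.8 rad/s (from 170 rpm).
x = r cosθ ⇒ ẋ = −rω sinθ.
|v| = rω|sinθ| = 0.0613·17.8·|sin 15.1°| = 0.28428 m/s = 284.28 mm/s.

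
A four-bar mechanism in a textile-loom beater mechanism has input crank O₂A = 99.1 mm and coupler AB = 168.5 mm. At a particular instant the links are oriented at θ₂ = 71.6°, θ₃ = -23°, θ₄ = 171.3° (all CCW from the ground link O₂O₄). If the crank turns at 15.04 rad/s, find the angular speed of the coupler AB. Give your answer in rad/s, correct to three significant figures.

35.3

ω₂ = 15.04 rad/s
Differentiating the loop-closure r₂e^{iθ₂}+r₃e^{iθ₃}=r₁+r₄e^{iθ₄} gives r₂ω₂e^{iθ₂}+r₃ω₃e^{iθ₃}=r₄ω₄e^{iθ₄}.
Eliminating the other unknown: ω₃ = r₂ω₂ sin(θ₄−θ₂) / [r₃ sin(θ₃−θ₄)].
Numerator sine = +0.98570; denominator sine = +0.24700.
Result = 0.0991·15.04·(+0.98570) / (0.1685·(+0.24700)) = +35.3 rad/s; magnitude 35.3 rad/s.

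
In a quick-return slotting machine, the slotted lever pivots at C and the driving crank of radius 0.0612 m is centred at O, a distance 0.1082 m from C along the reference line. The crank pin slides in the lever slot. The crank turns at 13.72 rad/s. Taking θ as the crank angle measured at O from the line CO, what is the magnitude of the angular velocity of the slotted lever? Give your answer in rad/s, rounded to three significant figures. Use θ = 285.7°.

ω = 13.72 rad/s
Crank pin A relative to C: A = (d + r cosθ, r sinθ); lever angle φ = atan2(r sinθ, d + r cosθ).
Differentiating tanφ: φ̇ = rω(d cosθ + r)/(d² + r² + 2dr cosθ).
d² + r² + 2dr cosθ = |CA|² = 0.0190364 m²;  d cosθ + r = +0.090479 m.
|ω_lever| = |0.0612·13.72·+0.090479| / 0.0190364 = 3.9909 rad/s.

3.99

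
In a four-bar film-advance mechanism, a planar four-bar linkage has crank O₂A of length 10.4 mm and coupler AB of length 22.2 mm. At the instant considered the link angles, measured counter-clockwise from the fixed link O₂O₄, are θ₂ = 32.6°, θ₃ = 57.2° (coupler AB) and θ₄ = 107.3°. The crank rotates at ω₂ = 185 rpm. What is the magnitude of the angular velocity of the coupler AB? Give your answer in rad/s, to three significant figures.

11.4

ω₂ = 19.37 rad/s (from 185 rpm).
Differentiating the loop-closure r₂e^{iθ₂}+r₃e^{iθ₃}=r₁+r₄e^{iθ₄} gives r₂ω₂e^{iθ₂}+r₃ω₃e^{iθ₃}=r₄ω₄e^{iθ₄}.
Eliminating the other unknown: ω₃ = r₂ω₂ sin(θ₄−θ₂) / [r₃ sin(θ₃−θ₄)].
Numerator sine = +0.96456; denominator sine = -0.76717.
Result = 0.0104·19.37·(+0.96456) / (0.0222·(-0.76717)) = -11.411 rad/s; magnitude 11.411 rad/s.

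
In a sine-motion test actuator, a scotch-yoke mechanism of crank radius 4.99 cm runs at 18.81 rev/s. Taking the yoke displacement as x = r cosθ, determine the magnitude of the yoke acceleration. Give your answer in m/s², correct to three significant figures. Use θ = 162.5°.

665

ω = 118.2 rad/s (from 18.81 rev/s).
x = r cosθ ⇒ ẍ = −rω² cosθ (ω constant).
|a| = rω²|cosθ| = 0.0499·(118.2)²·|cos 162.5°| = 664.75 m/s².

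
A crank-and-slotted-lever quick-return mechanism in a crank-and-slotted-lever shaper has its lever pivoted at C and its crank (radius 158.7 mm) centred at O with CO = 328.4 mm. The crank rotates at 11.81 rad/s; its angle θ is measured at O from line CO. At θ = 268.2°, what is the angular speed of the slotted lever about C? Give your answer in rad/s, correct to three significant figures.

2.14

ω = 11.81 rad/s
Crank pin A relative to C: A = (d + r cosθ, r sinθ); lever angle φ = atan2(r sinθ, d + r cosθ).
Differentiating tanφ: φ̇ = rω(d cosθ + r)/(d² + r² + 2dr cosθ).
d² + r² + 2dr cosθ = |CA|² = 0.129758 m²;  d cosθ + r = +0.14838 m.
|ω_lever| = |0.1587·11.81·+0.14838| / 0.129758 = 2.1433 rad/s.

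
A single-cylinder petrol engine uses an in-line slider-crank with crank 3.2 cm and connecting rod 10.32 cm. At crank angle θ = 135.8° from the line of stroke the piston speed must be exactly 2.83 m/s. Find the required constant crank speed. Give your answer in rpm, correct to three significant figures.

1570

For an in-line slider-crank, |v_piston| = rω|sinθ|·[1 + r cosθ/√(L² − r² sin²θ)].
With r = 0.032 m, L = 0.1032 m, θ = 135.8°: the bracketed kinematic factor |dx/dθ| = 0.01723 m.
ω = v/|dx/dθ| = 2.83/0.01723 = 164.25 rad/s.
N = 60ω/(2π) = 1568.5 rpm.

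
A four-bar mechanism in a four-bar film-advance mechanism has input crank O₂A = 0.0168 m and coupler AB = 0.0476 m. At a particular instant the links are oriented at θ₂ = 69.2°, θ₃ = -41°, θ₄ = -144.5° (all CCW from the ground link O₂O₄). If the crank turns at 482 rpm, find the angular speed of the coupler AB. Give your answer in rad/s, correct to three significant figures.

10.2

ω₂ = 50.47 rad/s (from 482 rpm).
Differentiating the loop-closure r₂e^{iθ₂}+r₃e^{iθ₃}=r₁+r₄e^{iθ₄} gives r₂ω₂e^{iθ₂}+r₃ω₃e^{iθ₃}=r₄ω₄e^{iθ₄}.
Eliminating the other unknown: ω₃ = r₂ω₂ sin(θ₄−θ₂) / [r₃ sin(θ₃−θ₄)].
Numerator sine = +0.55484; denominator sine = +0.97237.
Result = 0.0168·50.47·(+0.55484) / (0.0476·(+0.97237)) = +10.165 rad/s; magnitude 10.165 rad/s.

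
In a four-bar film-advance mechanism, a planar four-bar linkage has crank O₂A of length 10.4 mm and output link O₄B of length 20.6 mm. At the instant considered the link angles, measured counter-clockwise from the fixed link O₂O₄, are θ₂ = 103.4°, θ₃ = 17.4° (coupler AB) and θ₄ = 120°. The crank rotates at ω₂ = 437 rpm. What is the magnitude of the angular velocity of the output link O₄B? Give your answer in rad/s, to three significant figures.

ω₂ = 45.76 rad/s (from 437 rpm).
Differentiating the loop-closure r₂e^{iθ₂}+r₃e^{iθ₃}=r₁+r₄e^{iθ₄} gives r₂ω₂e^{iθ₂}+r₃ω₃e^{iθ₃}=r₄ω₄e^{iθ₄}.
Eliminating the other unknown: ω₄ = r₂ω₂ sin(θ₂−θ₃) / [r₄ sin(θ₄−θ₃)].
Numerator sine = +0.99756; denominator sine = +0.97592.
Result = 0.0104·45.76·(+0.99756) / (0.0206·(+0.97592)) = +23.616 rad/s; magnitude 23.616 rad/s.

23.6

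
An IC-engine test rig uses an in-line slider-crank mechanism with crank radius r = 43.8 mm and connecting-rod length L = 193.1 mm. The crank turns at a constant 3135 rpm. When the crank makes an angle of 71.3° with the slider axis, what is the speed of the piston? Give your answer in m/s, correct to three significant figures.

14.6

ω = 2π·3135/60 = 328.3 rad/s
For an in-line slider-crank, x = r cosθ + √(L² − r² sin²θ), so v = −rω sinθ·[1 + r cosθ/√(L² − r² sin²θ)].
With r = 0.0438 m, L = 0.1931 m, θ = 71.3°: √(L² − r² sin²θ) = 0.18859 m.
v = −0.0438·328.3·0.94721·[1 + 0.0438·0.32061/0.18859] = -14.634 m/s.
|v| = 14.634 m/s.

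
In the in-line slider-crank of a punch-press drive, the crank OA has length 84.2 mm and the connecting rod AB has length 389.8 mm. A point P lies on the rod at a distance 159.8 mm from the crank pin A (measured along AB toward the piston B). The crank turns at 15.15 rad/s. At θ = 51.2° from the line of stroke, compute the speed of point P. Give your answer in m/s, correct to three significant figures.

1.15

ω = 15.15 rad/s.  Crank-pin speed |V_A| = rω = 1.2756 m/s, perpendicular to OA.
Rod angle: sinφ = −(r/L) sinθ ⇒ φ = -9.692°; ω_rod = −rω cosθ/√(L²−r²sin²θ) = -2.0803 rad/s.
V_P = V_A + ω_rod × AP, with AP = 0.1598 m along the rod.
Components: V_Px = −rω sinθ − a·ω_rod·sinφ = -1.0501 m/s;  V_Py = rω cosθ + a·ω_rod·cosφ = +0.47163 m/s.
|V_P| = √(V_Px² + V_Py²) = 1.1512 m/s.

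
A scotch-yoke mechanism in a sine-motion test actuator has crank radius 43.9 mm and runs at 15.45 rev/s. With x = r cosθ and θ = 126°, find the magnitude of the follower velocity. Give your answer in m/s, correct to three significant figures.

ω = 97.08 rad/s (from 15.45 rev/s).
x = r cosθ ⇒ ẋ = −rω sinθ.
|v| = rω|sinθ| = 0.0439·97.08·|sin 126°| = 3.4477 m/s.

3.45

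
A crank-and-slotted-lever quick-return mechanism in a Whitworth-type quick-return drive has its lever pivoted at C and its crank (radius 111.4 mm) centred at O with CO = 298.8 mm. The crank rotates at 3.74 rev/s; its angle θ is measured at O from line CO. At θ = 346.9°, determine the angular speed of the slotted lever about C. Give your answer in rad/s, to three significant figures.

6.33

ω = 23.5 rad/s (from 3.74 rev/s).
Crank pin A relative to C: A = (d + r cosθ, r sinθ); lever angle φ = atan2(r sinθ, d + r cosθ).
Differentiating tanφ: φ̇ = rω(d cosθ + r)/(d² + r² + 2dr cosθ).
d² + r² + 2dr cosθ = |CA|² = 0.166532 m²;  d cosθ + r = +0.40242 m.
|ω_lever| = |0.1114·23.5·+0.40242| / 0.166532 = 6.3259 rad/s.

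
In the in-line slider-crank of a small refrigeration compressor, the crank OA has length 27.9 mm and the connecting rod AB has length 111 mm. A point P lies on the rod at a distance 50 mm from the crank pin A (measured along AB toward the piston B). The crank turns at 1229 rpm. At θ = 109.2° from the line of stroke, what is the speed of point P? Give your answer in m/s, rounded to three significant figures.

3.32

ω = 128.7 rad/s.  Crank-pin speed |V_A| = rω = 3.5907 m/s, perpendicular to OA.
Rod angle: sinφ = −(r/L) sinθ ⇒ φ = -13.731°; ω_rod = −rω cosθ/√(L²−r²sin²θ) = +10.952 rad/s.
V_P = V_A + ω_rod × AP, with AP = 0.05 m along the rod.
Components: V_Px = −rω sinθ − a·ω_rod·sinφ = -3.261 m/s;  V_Py = rω cosθ + a·ω_rod·cosφ = -0.64895 m/s.
|V_P| = √(V_Px² + V_Py²) = 3.325 m/s.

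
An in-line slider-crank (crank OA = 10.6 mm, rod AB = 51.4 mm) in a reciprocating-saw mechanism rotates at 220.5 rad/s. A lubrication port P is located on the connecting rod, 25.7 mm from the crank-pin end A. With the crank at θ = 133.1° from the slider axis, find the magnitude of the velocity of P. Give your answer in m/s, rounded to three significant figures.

ω = 220.5 rad/s.  Crank-pin speed |V_A| = rω = 2.3373 m/s, perpendicular to OA.
Rod angle: sinφ = −(r/L) sinθ ⇒ φ = -8.660°; ω_rod = −rω cosθ/√(L²−r²sin²θ) = +31.429 rad/s.
V_P = V_A + ω_rod × AP, with AP = 0.0257 m along the rod.
Components: V_Px = −rω sinθ − a·ω_rod·sinφ = -1.585 m/s;  V_Py = rω cosθ + a·ω_rod·cosφ = -0.79851 m/s.
|V_P| = √(V_Px² + V_Py²) = 1.7748 m/s.

1.77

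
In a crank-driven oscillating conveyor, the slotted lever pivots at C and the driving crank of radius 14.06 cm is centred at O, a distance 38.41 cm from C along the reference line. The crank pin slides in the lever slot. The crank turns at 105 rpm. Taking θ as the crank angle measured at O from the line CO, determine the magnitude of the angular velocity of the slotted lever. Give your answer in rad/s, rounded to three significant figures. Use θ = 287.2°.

ω = 11 rad/s (from 105 rpm).
Crank pin A relative to C: A = (d + r cosθ, r sinθ); lever angle φ = atan2(r sinθ, d + r cosθ).
Differentiating tanφ: φ̇ = rω(d cosθ + r)/(d² + r² + 2dr cosθ).
d² + r² + 2dr cosθ = |CA|² = 0.19924 m²;  d cosθ + r = +0.25418 m.
|ω_lever| = |0.1406·11·+0.25418| / 0.19924 = 1.9723 rad/s.

1.97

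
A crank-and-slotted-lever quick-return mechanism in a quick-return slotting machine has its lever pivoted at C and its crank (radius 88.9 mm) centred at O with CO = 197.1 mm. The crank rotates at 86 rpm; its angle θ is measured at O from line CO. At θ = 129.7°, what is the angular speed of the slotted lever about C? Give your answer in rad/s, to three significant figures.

ω = 9.006 rad/s (from 86 rpm).
Crank pin A relative to C: A = (d + r cosθ, r sinθ); lever angle φ = atan2(r sinθ, d + r cosθ).
Differentiating tanφ: φ̇ = rω(d cosθ + r)/(d² + r² + 2dr cosθ).
d² + r² + 2dr cosθ = |CA|² = 0.0243664 m²;  d cosθ + r = -0.037001 m.
|ω_lever| = |0.0889·9.006·-0.037001| / 0.0243664 = 1.2158 rad/s.

1.22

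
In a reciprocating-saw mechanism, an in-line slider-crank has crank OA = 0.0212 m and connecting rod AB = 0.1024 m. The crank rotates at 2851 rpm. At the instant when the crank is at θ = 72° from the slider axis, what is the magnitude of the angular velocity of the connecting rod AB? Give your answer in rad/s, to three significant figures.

ω = 298.6 rad/s (converted from 2851 rpm).
The rod makes angle φ with the slider axis where L sinφ = r sinθ; differentiating, L cosφ·φ̇ = r ω cosθ.
L cosφ = √(L² − r² sin²θ) = 0.1004 m.
|ω_rod| = r ω |cosθ| / √(L² − r² sin²θ) = 0.0212·298.6·0.30902/0.1004 = 19.482 rad/s.

19.5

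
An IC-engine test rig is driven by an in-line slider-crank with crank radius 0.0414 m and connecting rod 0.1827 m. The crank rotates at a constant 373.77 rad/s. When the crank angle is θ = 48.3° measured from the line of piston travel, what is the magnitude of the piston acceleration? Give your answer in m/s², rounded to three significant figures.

3710

ω = 373.8 rad/s
x(θ) = r cosθ + √(L² − r² sin²θ); with ω constant, a = ω²·d²x/dθ².
d²x/dθ² = −r cosθ − r²(cos2θ)/√u − r⁴ sin²2θ/(4u^{3/2}),  u = L² − r² sin²θ = 0.0324238 m².
Substituting r = 0.0414 m, L = 0.1827 m, θ = 48.3°: d²x/dθ² = -0.026571 m.
a = ω²·d²x/dθ² = (373.8)²·(-0.026571) = -3712 m/s²;  |a| = 3712 m/s².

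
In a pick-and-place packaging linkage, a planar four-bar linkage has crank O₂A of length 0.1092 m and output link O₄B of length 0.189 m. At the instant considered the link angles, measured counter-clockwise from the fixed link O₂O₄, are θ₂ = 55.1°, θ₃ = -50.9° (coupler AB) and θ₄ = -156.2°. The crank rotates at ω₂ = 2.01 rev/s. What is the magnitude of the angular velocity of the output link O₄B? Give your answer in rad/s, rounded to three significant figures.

7.27

ω₂ = 12.63 rad/s (from 2.01 rev/s).
Differentiating the loop-closure r₂e^{iθ₂}+r₃e^{iθ₃}=r₁+r₄e^{iθ₄} gives r₂ω₂e^{iθ₂}+r₃ω₃e^{iθ₃}=r₄ω₄e^{iθ₄}.
Eliminating the other unknown: ω₄ = r₂ω₂ sin(θ₂−θ₃) / [r₄ sin(θ₄−θ₃)].
Numerator sine = +0.96126; denominator sine = -0.96456.
Result = 0.1092·12.63·(+0.96126) / (0.189·(-0.96456)) = -7.2719 rad/s; magnitude 7.2719 rad/s.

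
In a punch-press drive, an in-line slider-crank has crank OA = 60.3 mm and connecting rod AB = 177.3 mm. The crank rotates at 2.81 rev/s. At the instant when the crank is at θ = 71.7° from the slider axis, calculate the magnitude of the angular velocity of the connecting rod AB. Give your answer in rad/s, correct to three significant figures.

1.99

ω = 17.66 rad/s (converted from 2.81 rev/s).
The rod makes angle φ with the slider axis where L sinφ = r sinθ; differentiating, L cosφ·φ̇ = r ω cosθ.
L cosφ = √(L² − r² sin²θ) = 0.1678 m.
|ω_rod| = r ω |cosθ| / √(L² − r² sin²θ) = 0.0603·17.66·0.31399/0.1678 = 1.9922 rad/s.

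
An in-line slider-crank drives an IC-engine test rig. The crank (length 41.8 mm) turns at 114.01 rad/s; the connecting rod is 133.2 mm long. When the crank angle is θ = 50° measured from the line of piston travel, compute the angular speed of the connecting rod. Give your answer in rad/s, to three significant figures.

ω = 114 rad/s
The rod makes angle φ with the slider axis where L sinφ = r sinθ; differentiating, L cosφ·φ̇ = r ω cosθ.
L cosφ = √(L² − r² sin²θ) = 0.12929 m.
|ω_rod| = r ω |cosθ| / √(L² − r² sin²θ) = 0.0418·114·0.64279/0.12929 = 23.692 rad/s.

23.7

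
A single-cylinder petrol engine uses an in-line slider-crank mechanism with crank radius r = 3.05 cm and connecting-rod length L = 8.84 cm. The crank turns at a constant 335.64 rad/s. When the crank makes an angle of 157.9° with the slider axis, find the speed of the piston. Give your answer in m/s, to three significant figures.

ω = 335.6 rad/s
For an in-line slider-crank, x = r cosθ + √(L² − r² sin²θ), so v = −rω sinθ·[1 + r cosθ/√(L² − r² sin²θ)].
With r = 0.0305 m, L = 0.0884 m, θ = 157.9°: √(L² − r² sin²θ) = 0.087652 m.
v = −0.0305·335.6·0.37622·[1 + 0.0305·-0.92653/0.087652] = -2.6097 m/s.
|v| = 2.6097 m/s.

2.61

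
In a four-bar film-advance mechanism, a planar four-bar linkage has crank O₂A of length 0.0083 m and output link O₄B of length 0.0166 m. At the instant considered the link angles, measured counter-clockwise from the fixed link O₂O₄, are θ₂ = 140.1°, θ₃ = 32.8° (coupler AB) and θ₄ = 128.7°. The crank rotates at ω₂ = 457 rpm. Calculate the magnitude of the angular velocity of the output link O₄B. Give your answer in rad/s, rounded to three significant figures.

ω₂ = 47.86 rad/s (from 457 rpm).
Differentiating the loop-closure r₂e^{iθ₂}+r₃e^{iθ₃}=r₁+r₄e^{iθ₄} gives r₂ω₂e^{iθ₂}+r₃ω₃e^{iθ₃}=r₄ω₄e^{iθ₄}.
Eliminating the other unknown: ω₄ = r₂ω₂ sin(θ₂−θ₃) / [r₄ sin(θ₄−θ₃)].
Numerator sine = +0.95476; denominator sine = +0.99470.
Result = 0.0083·47.86·(+0.95476) / (0.0166·(+0.99470)) = +22.968 rad/s; magnitude 22.968 rad/s.

23.0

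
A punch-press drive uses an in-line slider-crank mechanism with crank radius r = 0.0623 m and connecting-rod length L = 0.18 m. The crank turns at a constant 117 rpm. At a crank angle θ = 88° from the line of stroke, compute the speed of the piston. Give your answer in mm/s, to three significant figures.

773

ω = 2π·117/60 = 12.25 rad/s
For an in-line slider-crank, x = r cosθ + √(L² − r² sin²θ), so v = −rω sinθ·[1 + r cosθ/√(L² − r² sin²θ)].
With r = 0.0623 m, L = 0.18 m, θ = 88°: √(L² − r² sin²θ) = 0.16889 m.
v = −0.0623·12.25·0.99939·[1 + 0.0623·0.03490/0.16889] = -0.77267 m/s.
|v| = 0.77267 m/s = 772.67 mm/s.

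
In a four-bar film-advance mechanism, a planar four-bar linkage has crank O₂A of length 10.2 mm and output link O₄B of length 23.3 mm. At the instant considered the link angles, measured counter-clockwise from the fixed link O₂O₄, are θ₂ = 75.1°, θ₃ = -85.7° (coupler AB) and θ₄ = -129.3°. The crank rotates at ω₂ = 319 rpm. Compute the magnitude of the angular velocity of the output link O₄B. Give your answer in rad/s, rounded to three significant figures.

6.97

ω₂ = 33.41 rad/s (from 319 rpm).
Differentiating the loop-closure r₂e^{iθ₂}+r₃e^{iθ₃}=r₁+r₄e^{iθ₄} gives r₂ω₂e^{iθ₂}+r₃ω₃e^{iθ₃}=r₄ω₄e^{iθ₄}.
Eliminating the other unknown: ω₄ = r₂ω₂ sin(θ₂−θ₃) / [r₄ sin(θ₄−θ₃)].
Numerator sine = +0.32887; denominator sine = -0.68962.
Result = 0.0102·33.41·(+0.32887) / (0.0233·(-0.68962)) = -6.9739 rad/s; magnitude 6.9739 rad/s.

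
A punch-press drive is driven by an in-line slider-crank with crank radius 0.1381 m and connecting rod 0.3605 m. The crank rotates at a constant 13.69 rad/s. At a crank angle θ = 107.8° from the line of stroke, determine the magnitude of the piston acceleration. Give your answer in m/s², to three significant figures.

16.4

ω = 13.69 rad/s
x(θ) = r cosθ + √(L² − r² sin²θ); with ω constant, a = ω²·d²x/dθ².
d²x/dθ² = −r cosθ − r²(cos2θ)/√u − r⁴ sin²2θ/(4u^{3/2}),  u = L² − r² sin²θ = 0.112671 m².
Substituting r = 0.1381 m, L = 0.3605 m, θ = 107.8°: d²x/dθ² = +0.0876 m.
a = ω²·d²x/dθ² = (13.69)²·(+0.0876) = +16.418 m/s²;  |a| = 16.418 m/s².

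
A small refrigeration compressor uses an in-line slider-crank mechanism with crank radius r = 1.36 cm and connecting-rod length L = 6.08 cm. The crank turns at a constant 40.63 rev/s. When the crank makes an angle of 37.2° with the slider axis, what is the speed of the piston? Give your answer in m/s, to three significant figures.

ω = 2π·40.6 = 255.3 rad/s
For an in-line slider-crank, x = r cosθ + √(L² − r² sin²θ), so v = −rω sinθ·[1 + r cosθ/√(L² − r² sin²θ)].
With r = 0.0136 m, L = 0.0608 m, θ = 37.2°: √(L² − r² sin²θ) = 0.060241 m.
v = −0.0136·255.3·0.60460·[1 + 0.0136·0.79653/0.060241] = -2.4766 m/s.
|v| = 2.4766 m/s.

2.48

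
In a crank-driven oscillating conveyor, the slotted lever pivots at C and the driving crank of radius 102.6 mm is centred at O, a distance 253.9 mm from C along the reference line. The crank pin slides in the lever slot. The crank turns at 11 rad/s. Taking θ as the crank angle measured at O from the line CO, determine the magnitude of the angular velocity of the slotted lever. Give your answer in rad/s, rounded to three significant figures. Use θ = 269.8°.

ω = 11 rad/s
Crank pin A relative to C: A = (d + r cosθ, r sinθ); lever angle φ = atan2(r sinθ, d + r cosθ).
Differentiating tanφ: φ̇ = rω(d cosθ + r)/(d² + r² + 2dr cosθ).
d² + r² + 2dr cosθ = |CA|² = 0.0748101 m²;  d cosθ + r = +0.10171 m.
|ω_lever| = |0.1026·11·+0.10171| / 0.0748101 = 1.5345 rad/s.

1.53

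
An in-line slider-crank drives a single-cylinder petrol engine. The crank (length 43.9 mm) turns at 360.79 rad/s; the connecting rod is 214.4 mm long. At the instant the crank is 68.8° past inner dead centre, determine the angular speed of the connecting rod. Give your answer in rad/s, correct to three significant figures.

27.2

ω = 360.8 rad/s
The rod makes angle φ with the slider axis where L sinφ = r sinθ; differentiating, L cosφ·φ̇ = r ω cosθ.
L cosφ = √(L² − r² sin²θ) = 0.21046 m.
|ω_rod| = r ω |cosθ| / √(L² − r² sin²θ) = 0.0439·360.8·0.36162/0.21046 = 27.215 rad/s.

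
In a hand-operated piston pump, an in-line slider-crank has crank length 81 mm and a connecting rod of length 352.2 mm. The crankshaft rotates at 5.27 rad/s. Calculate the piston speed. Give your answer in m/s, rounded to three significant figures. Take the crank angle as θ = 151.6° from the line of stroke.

ω = 5.27 rad/s
For an in-line slider-crank, x = r cosθ + √(L² − r² sin²θ), so v = −rω sinθ·[1 + r cosθ/√(L² − r² sin²θ)].
With r = 0.081 m, L = 0.3522 m, θ = 151.6°: √(L² − r² sin²θ) = 0.35009 m.
v = −0.081·5.27·0.47562·[1 + 0.081·-0.87965/0.35009] = -0.16171 m/s.
|v| = 0.16171 m/s.

0.162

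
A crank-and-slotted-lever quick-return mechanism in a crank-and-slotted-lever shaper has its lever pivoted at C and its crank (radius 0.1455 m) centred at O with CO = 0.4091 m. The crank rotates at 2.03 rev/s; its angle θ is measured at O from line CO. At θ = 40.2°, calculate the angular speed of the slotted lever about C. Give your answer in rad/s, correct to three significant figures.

3.04

ω = 12.75 rad/s (from 2.03 rev/s).
Crank pin A relative to C: A = (d + r cosθ, r sinθ); lever angle φ = atan2(r sinθ, d + r cosθ).
Differentiating tanφ: φ̇ = rω(d cosθ + r)/(d² + r² + 2dr cosθ).
d² + r² + 2dr cosθ = |CA|² = 0.279462 m²;  d cosθ + r = +0.45797 m.
|ω_lever| = |0.1455·12.75·+0.45797| / 0.279462 = 3.0413 rad/s.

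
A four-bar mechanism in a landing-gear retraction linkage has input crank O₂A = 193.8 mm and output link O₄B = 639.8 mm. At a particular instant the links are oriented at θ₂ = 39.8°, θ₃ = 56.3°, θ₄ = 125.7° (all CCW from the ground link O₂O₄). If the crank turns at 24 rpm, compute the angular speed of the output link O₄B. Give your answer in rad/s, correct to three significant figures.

0.231

ω₂ = 2.513 rad/s (from 24 rpm).
Differentiating the loop-closure r₂e^{iθ₂}+r₃e^{iθ₃}=r₁+r₄e^{iθ₄} gives r₂ω₂e^{iθ₂}+r₃ω₃e^{iθ₃}=r₄ω₄e^{iθ₄}.
Eliminating the other unknown: ω₄ = r₂ω₂ sin(θ₂−θ₃) / [r₄ sin(θ₄−θ₃)].
Numerator sine = -0.28402; denominator sine = +0.93606.
Result = 0.1938·2.513·(-0.28402) / (0.6398·(+0.93606)) = -0.23099 rad/s; magnitude 0.23099 rad/s.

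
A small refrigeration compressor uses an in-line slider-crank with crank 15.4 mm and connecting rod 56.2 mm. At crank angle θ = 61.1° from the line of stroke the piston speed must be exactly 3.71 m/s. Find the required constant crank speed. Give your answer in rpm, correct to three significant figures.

For an in-line slider-crank, |v_piston| = rω|sinθ|·[1 + r cosθ/√(L² − r² sin²θ)].
With r = 0.0154 m, L = 0.0562 m, θ = 61.1°: the bracketed kinematic factor |dx/dθ| = 0.015321 m.
ω = v/|dx/dθ| = 3.71/0.015321 = 242.15 rad/s.
N = 60ω/(2π) = 2312.3 rpm.

2310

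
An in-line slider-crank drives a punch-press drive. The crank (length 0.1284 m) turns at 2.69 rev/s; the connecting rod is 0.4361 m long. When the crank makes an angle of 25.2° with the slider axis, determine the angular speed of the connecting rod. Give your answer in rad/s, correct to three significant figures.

4.54

ω = 16.9 rad/s (converted from 2.69 rev/s).
The rod makes angle φ with the slider axis where L sinφ = r sinθ; differentiating, L cosφ·φ̇ = r ω cosθ.
L cosφ = √(L² − r² sin²θ) = 0.43266 m.
|ω_rod| = r ω |cosθ| / √(L² − r² sin²θ) = 0.1284·16.9·0.90483/0.43266 = 4.5385 rad/s.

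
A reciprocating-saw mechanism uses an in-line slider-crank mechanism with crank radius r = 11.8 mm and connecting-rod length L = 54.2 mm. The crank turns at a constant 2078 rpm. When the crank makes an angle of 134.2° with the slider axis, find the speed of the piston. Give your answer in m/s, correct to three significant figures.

1.56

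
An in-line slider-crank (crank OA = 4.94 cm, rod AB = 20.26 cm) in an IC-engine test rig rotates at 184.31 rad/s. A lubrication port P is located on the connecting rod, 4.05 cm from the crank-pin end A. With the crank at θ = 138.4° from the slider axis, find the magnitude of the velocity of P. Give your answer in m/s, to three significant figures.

7.97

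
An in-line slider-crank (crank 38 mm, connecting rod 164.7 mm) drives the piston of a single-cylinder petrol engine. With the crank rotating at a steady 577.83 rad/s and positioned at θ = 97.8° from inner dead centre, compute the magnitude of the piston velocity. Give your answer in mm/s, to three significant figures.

21100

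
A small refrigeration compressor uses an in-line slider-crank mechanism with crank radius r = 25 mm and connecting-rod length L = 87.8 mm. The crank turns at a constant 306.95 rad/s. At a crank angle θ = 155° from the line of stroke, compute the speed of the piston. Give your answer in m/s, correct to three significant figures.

2.40

ω = 306.9 rad/s
For an in-line slider-crank, x = r cosθ + √(L² − r² sin²θ), so v = −rω sinθ·[1 + r cosθ/√(L² − r² sin²θ)].
With r = 0.025 m, L = 0.0878 m, θ = 155°: √(L² − r² sin²θ) = 0.087162 m.
v = −0.025·306.9·0.42262·[1 + 0.025·-0.90631/0.087162] = -2.4 m/s.
|v| = 2.4 m/s.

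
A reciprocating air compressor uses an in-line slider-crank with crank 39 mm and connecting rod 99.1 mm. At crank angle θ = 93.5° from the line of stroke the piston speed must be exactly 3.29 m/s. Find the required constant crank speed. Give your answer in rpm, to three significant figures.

829

For an in-line slider-crank, |v_piston| = rω|sinθ|·[1 + r cosθ/√(L² − r² sin²θ)].
With r = 0.039 m, L = 0.0991 m, θ = 93.5°: the bracketed kinematic factor |dx/dθ| = 0.03791 m.
ω = v/|dx/dθ| = 3.29/0.03791 = 86.784 rad/s.
N = 60ω/(2π) = 828.72 rpm.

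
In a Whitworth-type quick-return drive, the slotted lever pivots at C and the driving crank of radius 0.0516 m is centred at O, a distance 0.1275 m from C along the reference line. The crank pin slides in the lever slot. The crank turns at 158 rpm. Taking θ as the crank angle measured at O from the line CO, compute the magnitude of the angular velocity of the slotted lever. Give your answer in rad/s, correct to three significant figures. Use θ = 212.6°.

ω = 16.55 rad/s (from 158 rpm).
Crank pin A relative to C: A = (d + r cosθ, r sinθ); lever angle φ = atan2(r sinθ, d + r cosθ).
Differentiating tanφ: φ̇ = rω(d cosθ + r)/(d² + r² + 2dr cosθ).
d² + r² + 2dr cosθ = |CA|² = 0.00783382 m²;  d cosθ + r = -0.055813 m.
|ω_lever| = |0.0516·16.55·-0.055813| / 0.00783382 = 6.0827 rad/s.

6.08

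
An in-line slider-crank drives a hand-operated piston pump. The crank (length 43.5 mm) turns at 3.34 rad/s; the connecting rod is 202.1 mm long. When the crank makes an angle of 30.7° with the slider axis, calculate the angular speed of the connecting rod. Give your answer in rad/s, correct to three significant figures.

0.622

ω = 3.34 rad/s
The rod makes angle φ with the slider axis where L sinφ = r sinθ; differentiating, L cosφ·φ̇ = r ω cosθ.
L cosφ = √(L² − r² sin²θ) = 0.20088 m.
|ω_rod| = r ω |cosθ| / √(L² − r² sin²θ) = 0.0435·3.34·0.85985/0.20088 = 0.62192 rad/s.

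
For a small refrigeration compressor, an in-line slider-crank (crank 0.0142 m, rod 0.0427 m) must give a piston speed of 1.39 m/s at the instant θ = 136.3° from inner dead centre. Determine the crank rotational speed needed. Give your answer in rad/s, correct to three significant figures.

For an in-line slider-crank, |v_piston| = rω|sinθ|·[1 + r cosθ/√(L² − r² sin²θ)].
With r = 0.0142 m, L = 0.0427 m, θ = 136.3°: the bracketed kinematic factor |dx/dθ| = 0.007387 m.
ω = v/|dx/dθ| = 1.39/0.007387 = 188.17 rad/s.

188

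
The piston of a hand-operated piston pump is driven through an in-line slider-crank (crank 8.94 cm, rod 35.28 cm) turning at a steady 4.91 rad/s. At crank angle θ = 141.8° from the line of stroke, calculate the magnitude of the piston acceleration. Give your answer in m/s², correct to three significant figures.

ω = 4.91 rad/s
x(θ) = r cosθ + √(L² − r² sin²θ); with ω constant, a = ω²·d²x/dθ².
d²x/dθ² = −r cosθ − r²(cos2θ)/√u − r⁴ sin²2θ/(4u^{3/2}),  u = L² − r² sin²θ = 0.121411 m².
Substituting r = 0.0894 m, L = 0.3528 m, θ = 141.8°: d²x/dθ² = +0.064505 m.
a = ω²·d²x/dθ² = (4.91)²·(+0.064505) = +1.5551 m/s²;  |a| = 1.5551 m/s².

1.56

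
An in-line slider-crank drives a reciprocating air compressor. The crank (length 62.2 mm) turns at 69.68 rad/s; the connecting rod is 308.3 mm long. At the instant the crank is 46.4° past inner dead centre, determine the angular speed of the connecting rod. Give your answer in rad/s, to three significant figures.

9.80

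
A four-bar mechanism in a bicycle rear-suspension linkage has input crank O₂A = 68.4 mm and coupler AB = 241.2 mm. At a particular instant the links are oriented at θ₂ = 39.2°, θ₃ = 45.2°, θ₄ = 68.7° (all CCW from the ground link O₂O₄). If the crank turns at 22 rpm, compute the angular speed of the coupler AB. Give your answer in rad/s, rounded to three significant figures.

0.807

ω₂ = 2.304 rad/s (from 22 rpm).
Differentiating the loop-closure r₂e^{iθ₂}+r₃e^{iθ₃}=r₁+r₄e^{iθ₄} gives r₂ω₂e^{iθ₂}+r₃ω₃e^{iθ₃}=r₄ω₄e^{iθ₄}.
Eliminating the other unknown: ω₃ = r₂ω₂ sin(θ₄−θ₂) / [r₃ sin(θ₃−θ₄)].
Numerator sine = +0.49242; denominator sine = -0.39875.
Result = 0.0684·2.304·(+0.49242) / (0.2412·(-0.39875)) = -0.80681 rad/s; magnitude 0.80681 rad/s.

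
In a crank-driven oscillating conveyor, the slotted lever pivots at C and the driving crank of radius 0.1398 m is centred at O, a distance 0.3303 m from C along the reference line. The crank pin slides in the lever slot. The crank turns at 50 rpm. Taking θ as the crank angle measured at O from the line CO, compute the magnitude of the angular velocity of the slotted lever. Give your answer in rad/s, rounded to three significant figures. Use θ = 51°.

ω = 5.236 rad/s (from 50 rpm).
Crank pin A relative to C: A = (d + r cosθ, r sinθ); lever angle φ = atan2(r sinθ, d + r cosθ).
Differentiating tanφ: φ̇ = rω(d cosθ + r)/(d² + r² + 2dr cosθ).
d² + r² + 2dr cosθ = |CA|² = 0.186761 m²;  d cosθ + r = +0.34766 m.
|ω_lever| = |0.1398·5.236·+0.34766| / 0.186761 = 1.3626 rad/s.

1.36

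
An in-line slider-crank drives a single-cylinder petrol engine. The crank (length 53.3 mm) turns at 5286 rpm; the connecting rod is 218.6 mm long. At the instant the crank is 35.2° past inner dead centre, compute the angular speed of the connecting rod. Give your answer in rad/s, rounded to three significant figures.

111

ω = 553.5 rad/s (converted from 5286 rpm).
The rod makes angle φ with the slider axis where L sinφ = r sinθ; differentiating, L cosφ·φ̇ = r ω cosθ.
L cosφ = √(L² − r² sin²θ) = 0.21643 m.
|ω_rod| = r ω |cosθ| / √(L² − r² sin²θ) = 0.0533·553.5·0.81714/0.21643 = 111.39 rad/s.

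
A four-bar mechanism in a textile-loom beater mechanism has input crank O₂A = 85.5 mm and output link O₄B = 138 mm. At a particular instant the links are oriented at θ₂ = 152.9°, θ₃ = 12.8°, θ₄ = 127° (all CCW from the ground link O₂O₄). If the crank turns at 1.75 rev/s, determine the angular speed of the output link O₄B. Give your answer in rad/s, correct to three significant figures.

4.79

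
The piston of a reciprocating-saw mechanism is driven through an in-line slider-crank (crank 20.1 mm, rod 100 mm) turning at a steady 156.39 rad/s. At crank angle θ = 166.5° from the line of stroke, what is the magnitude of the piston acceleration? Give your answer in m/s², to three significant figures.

390

ω = 156.4 rad/s
x(θ) = r cosθ + √(L² − r² sin²θ); with ω constant, a = ω²·d²x/dθ².
d²x/dθ² = −r cosθ − r²(cos2θ)/√u − r⁴ sin²2θ/(4u^{3/2}),  u = L² − r² sin²θ = 0.00997798 m².
Substituting r = 0.0201 m, L = 0.1 m, θ = 166.5°: d²x/dθ² = +0.015932 m.
a = ω²·d²x/dθ² = (156.4)²·(+0.015932) = +389.67 m/s²;  |a| = 389.67 m/s².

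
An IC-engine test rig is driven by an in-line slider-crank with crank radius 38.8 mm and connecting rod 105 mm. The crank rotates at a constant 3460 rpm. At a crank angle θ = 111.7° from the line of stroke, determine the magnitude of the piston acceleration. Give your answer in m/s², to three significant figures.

ω = 2π·3460/60 = 362.3 rad/s
x(θ) = r cosθ + √(L² − r² sin²θ); with ω constant, a = ω²·d²x/dθ².
d²x/dθ² = −r cosθ − r²(cos2θ)/√u − r⁴ sin²2θ/(4u^{3/2}),  u = L² − r² sin²θ = 0.00972537 m².
Substituting r = 0.0388 m, L = 0.105 m, θ = 111.7°: d²x/dθ² = +0.025159 m.
a = ω²·d²x/dθ² = (362.3)²·(+0.025159) = +3302.9 m/s²;  |a| = 3302.9 m/s².

3300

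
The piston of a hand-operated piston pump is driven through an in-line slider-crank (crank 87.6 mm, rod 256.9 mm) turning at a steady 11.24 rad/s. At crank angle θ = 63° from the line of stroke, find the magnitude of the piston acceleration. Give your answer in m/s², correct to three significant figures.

2.78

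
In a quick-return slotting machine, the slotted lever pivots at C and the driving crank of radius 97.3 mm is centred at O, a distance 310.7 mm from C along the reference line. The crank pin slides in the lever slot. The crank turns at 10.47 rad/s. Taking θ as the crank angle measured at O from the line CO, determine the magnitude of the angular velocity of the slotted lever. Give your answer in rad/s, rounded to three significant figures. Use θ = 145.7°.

ω = 10.47 rad/s
Crank pin A relative to C: A = (d + r cosθ, r sinθ); lever angle φ = atan2(r sinθ, d + r cosθ).
Differentiating tanφ: φ̇ = rω(d cosθ + r)/(d² + r² + 2dr cosθ).
d² + r² + 2dr cosθ = |CA|² = 0.056054 m²;  d cosθ + r = -0.15937 m.
|ω_lever| = |0.0973·10.47·-0.15937| / 0.056054 = 2.8964 rad/s.

2.90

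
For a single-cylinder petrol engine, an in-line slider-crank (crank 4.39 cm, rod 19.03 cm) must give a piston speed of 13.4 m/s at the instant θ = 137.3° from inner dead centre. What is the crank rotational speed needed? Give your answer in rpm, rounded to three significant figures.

5190

For an in-line slider-crank, |v_piston| = rω|sinθ|·[1 + r cosθ/√(L² − r² sin²θ)].
With r = 0.0439 m, L = 0.1903 m, θ = 137.3°: the bracketed kinematic factor |dx/dθ| = 0.024661 m.
ω = v/|dx/dθ| = 13.4/0.024661 = 543.37 rad/s.
N = 60ω/(2π) = 5188.8 rpm.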